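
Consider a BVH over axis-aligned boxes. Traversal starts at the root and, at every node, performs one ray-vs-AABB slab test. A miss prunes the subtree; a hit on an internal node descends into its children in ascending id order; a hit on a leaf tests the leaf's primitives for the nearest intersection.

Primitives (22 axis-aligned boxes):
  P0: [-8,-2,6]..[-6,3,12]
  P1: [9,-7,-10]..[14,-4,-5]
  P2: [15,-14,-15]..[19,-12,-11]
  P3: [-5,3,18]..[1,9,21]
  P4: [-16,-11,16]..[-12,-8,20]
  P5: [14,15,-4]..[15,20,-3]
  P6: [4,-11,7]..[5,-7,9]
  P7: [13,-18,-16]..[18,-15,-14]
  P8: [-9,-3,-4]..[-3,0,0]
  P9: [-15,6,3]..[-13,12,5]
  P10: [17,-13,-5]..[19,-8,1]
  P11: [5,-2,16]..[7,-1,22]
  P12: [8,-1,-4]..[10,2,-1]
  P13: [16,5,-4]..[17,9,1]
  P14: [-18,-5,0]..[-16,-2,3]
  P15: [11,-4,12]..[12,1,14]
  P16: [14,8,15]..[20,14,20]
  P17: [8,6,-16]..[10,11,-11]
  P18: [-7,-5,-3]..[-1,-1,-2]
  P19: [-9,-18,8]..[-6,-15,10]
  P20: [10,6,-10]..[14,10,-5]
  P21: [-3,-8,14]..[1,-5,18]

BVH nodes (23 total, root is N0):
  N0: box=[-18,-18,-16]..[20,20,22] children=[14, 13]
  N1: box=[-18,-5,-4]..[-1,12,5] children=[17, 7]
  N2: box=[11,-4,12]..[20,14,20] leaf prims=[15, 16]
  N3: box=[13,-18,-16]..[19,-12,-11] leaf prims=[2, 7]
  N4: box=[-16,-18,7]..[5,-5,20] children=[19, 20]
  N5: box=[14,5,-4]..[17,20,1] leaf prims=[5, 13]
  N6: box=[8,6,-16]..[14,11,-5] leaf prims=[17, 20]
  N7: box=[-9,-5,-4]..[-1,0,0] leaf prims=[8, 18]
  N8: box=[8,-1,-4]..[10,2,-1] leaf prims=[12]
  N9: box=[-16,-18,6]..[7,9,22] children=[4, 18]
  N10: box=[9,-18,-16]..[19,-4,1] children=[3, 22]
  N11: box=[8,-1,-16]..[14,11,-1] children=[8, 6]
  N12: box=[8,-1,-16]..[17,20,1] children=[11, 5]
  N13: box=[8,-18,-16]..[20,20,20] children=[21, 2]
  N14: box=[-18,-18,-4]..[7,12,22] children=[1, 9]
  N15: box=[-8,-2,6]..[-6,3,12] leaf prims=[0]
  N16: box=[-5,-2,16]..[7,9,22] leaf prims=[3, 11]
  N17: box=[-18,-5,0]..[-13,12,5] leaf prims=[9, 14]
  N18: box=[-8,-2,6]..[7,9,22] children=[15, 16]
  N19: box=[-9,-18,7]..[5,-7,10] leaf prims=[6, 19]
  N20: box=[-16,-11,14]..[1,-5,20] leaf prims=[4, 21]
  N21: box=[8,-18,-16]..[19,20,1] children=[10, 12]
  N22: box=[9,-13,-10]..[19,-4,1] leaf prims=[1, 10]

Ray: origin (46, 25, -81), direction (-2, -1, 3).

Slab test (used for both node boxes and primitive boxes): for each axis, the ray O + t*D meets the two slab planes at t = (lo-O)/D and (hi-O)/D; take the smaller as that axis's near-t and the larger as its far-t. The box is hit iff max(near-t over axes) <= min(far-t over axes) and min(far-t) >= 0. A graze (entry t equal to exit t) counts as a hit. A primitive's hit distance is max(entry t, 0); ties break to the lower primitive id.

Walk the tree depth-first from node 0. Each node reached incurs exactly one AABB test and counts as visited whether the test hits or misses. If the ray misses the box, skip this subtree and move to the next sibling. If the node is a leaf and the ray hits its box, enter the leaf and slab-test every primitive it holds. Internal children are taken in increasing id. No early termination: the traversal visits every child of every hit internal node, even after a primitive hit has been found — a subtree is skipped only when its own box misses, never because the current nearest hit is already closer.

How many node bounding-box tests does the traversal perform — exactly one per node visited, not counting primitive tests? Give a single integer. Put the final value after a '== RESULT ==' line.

Walk:
N0 x:[13,32] y:[5,43] z:[65/3,103/3] -> hit [65/3,32], descend [13, 14]
  N13 x:[13,19] y:[5,43] z:[65/3,101/3] -> miss, prune
  N14 x:[39/2,32] y:[13,43] z:[77/3,103/3] -> hit [77/3,32], descend [1, 9]
    N1 x:[47/2,32] y:[13,30] z:[77/3,86/3] -> hit [77/3,86/3], descend [7, 17]
      N7 x:[47/2,55/2] y:[25,30] z:[77/3,27] -> hit [77/3,27] leaf, test {P8@t=77/3, P18@t=26}
      N17 x:[59/2,32] y:[13,30] z:[27,86/3] -> miss, prune
    N9 x:[39/2,31] y:[16,43] z:[29,103/3] -> hit [29,31], descend [4, 18]
      N4 x:[41/2,31] y:[30,43] z:[88/3,101/3] -> hit [30,31], descend [19, 20]
        N19 x:[41/2,55/2] y:[32,43] z:[88/3,91/3] -> miss, prune
        N20 x:[45/2,31] y:[30,36] z:[95/3,101/3] -> miss, prune
      N18 x:[39/2,27] y:[16,27] z:[29,103/3] -> miss, prune

Summary -> nodes [0, 13, 14, 1, 7, 17, 9, 4, 19, 20, 18]; box-tests=11; leaf-entries=1; first=P8

== RESULT ==
11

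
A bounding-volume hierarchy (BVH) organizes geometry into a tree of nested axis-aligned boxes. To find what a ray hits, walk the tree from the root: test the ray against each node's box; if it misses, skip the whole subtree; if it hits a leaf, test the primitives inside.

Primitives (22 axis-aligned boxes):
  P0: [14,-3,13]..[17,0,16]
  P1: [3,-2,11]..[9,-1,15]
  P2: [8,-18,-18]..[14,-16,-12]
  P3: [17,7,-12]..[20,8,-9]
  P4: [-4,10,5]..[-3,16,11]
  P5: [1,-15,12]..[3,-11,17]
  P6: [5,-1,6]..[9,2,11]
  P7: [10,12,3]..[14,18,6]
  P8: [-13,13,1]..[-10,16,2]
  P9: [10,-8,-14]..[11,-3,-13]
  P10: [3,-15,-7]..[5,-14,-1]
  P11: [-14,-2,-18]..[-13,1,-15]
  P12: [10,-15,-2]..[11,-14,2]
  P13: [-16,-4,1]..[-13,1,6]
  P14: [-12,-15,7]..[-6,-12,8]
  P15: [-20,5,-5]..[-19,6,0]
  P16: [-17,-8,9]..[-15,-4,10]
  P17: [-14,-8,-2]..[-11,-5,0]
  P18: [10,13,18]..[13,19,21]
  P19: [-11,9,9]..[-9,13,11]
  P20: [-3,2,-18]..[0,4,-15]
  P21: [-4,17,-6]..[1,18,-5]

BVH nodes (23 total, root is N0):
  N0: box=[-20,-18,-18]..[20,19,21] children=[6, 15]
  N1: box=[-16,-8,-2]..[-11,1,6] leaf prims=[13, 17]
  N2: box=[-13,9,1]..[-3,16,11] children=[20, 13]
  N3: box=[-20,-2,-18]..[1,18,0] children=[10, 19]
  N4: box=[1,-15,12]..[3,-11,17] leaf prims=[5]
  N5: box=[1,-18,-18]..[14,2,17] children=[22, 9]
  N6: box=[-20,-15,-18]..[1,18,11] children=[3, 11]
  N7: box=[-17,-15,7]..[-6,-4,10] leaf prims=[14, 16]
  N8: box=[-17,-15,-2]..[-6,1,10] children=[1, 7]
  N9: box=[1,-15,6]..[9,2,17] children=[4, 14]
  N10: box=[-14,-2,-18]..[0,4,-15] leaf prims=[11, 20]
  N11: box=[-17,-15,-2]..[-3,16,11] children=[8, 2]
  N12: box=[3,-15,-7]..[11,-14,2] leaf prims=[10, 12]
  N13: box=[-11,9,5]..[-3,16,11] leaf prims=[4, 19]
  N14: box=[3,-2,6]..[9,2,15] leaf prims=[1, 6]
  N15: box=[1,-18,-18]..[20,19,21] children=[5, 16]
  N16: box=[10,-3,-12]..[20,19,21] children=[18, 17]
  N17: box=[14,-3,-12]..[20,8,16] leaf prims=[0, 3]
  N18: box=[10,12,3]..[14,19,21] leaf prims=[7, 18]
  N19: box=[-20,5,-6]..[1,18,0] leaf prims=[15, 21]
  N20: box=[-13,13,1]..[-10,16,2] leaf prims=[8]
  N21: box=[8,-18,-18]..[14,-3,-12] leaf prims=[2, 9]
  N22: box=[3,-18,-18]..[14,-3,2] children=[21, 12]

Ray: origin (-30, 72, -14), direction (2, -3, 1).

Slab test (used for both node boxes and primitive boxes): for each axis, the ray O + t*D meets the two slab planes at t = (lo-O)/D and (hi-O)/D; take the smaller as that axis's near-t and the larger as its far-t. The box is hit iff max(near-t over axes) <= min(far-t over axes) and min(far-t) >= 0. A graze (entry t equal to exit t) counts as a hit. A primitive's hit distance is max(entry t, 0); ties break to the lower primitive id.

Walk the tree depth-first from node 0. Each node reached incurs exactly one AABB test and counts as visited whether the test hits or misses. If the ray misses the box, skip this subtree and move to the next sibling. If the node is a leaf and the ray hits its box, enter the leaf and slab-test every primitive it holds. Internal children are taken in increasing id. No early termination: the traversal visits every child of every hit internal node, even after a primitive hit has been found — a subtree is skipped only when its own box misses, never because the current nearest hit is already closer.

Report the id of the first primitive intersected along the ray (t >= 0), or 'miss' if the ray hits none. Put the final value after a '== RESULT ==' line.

Trace the traversal:
N0 x:[5,25] y:[53/3,30] z:[-4,35] -> hit [53/3,25], descend [6, 15]
  N6 x:[5,31/2] y:[18,29] z:[-4,25] -> miss, prune
  N15 x:[31/2,25] y:[53/3,30] z:[-4,35] -> hit [53/3,25], descend [5, 16]
    N5 x:[31/2,22] y:[70/3,30] z:[-4,31] -> miss, prune
    N16 x:[20,25] y:[53/3,25] z:[2,35] -> hit [20,25], descend [17, 18]
      N17 x:[22,25] y:[64/3,25] z:[2,30] -> hit [22,25] leaf, test {P0(miss), P3(miss)}
      N18 x:[20,22] y:[53/3,20] z:[17,35] -> hit [20,20] leaf, test {P7@t=20, P18(miss)}

Summary -> nodes [0, 6, 15, 5, 16, 17, 18]; box-tests=7; leaf-entries=2; first=P7

== RESULT ==
7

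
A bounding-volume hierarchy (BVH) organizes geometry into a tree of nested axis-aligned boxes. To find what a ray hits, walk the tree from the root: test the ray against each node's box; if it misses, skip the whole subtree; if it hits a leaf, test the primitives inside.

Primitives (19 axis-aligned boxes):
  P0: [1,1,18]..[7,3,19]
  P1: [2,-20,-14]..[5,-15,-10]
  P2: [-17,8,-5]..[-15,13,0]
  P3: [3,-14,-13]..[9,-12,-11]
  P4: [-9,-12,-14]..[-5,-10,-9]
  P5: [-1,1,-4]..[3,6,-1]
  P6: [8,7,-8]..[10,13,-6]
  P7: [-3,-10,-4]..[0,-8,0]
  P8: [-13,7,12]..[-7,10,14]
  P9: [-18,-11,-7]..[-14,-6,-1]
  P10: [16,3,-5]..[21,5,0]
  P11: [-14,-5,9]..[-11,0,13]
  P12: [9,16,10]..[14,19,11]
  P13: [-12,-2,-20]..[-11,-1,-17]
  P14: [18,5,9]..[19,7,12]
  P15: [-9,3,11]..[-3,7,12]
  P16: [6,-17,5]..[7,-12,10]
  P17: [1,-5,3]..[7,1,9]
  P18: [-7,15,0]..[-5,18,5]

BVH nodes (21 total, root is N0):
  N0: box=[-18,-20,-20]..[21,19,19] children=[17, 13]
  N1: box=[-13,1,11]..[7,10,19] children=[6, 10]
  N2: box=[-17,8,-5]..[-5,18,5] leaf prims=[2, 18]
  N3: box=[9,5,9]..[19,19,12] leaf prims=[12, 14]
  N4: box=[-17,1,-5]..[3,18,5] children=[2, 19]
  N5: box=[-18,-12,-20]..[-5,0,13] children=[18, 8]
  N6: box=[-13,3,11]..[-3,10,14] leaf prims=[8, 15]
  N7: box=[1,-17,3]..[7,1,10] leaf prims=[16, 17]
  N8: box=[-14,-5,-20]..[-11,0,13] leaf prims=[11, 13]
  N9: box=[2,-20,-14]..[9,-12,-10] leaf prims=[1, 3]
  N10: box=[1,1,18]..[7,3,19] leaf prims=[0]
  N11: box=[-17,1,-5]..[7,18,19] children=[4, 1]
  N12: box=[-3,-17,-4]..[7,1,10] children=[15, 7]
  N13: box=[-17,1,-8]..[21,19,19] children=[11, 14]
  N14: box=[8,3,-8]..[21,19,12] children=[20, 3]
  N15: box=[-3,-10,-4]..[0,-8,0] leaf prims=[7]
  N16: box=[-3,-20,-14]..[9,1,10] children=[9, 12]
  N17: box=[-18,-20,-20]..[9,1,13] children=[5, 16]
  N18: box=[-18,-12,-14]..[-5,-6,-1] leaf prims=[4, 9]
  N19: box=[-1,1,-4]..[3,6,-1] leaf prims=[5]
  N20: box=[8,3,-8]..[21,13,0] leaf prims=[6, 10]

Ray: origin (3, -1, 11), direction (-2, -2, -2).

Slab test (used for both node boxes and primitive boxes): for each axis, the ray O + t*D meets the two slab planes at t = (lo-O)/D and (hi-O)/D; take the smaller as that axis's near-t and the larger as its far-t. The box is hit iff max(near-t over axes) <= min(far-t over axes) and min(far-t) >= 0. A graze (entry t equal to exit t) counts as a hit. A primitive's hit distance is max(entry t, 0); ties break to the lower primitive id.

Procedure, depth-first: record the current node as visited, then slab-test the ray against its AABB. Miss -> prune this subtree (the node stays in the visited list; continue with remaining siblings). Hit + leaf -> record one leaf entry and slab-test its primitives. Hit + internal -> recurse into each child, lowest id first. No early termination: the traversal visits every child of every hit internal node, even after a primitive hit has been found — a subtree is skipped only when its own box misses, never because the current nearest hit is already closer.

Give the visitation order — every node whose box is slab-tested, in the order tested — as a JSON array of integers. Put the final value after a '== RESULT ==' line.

Trace the traversal:
N0 x:[-9,21/2] y:[-10,19/2] z:[-4,31/2] -> hit [-4,19/2], descend [13, 17]
  N13 x:[-9,10] y:[-10,-1] z:[-4,19/2] -> miss, prune
  N17 x:[-3,21/2] y:[-1,19/2] z:[-1,31/2] -> hit [-1,19/2], descend [5, 16]
    N5 x:[4,21/2] y:[-1/2,11/2] z:[-1,31/2] -> hit [4,11/2], descend [8, 18]
      N8 x:[7,17/2] y:[-1/2,2] z:[-1,31/2] -> miss, prune
      N18 x:[4,21/2] y:[5/2,11/2] z:[6,25/2] -> miss, prune
    N16 x:[-3,3] y:[-1,19/2] z:[1/2,25/2] -> hit [1/2,3], descend [9, 12]
      N9 x:[-3,1/2] y:[11/2,19/2] z:[21/2,25/2] -> miss, prune
      N12 x:[-2,3] y:[-1,8] z:[1/2,15/2] -> hit [1/2,3], descend [7, 15]
        N7 x:[-2,1] y:[-1,8] z:[1/2,4] -> hit [1/2,1] leaf, test {P16(miss), P17@t=1}
        N15 x:[3/2,3] y:[7/2,9/2] z:[11/2,15/2] -> miss, prune

Visited [0, 13, 17, 5, 8, 18, 16, 9, 12, 7, 15]. Tests: 11 box, 1 leaf. Nearest: P17.

== RESULT ==
[0, 13, 17, 5, 8, 18, 16, 9, 12, 7, 15]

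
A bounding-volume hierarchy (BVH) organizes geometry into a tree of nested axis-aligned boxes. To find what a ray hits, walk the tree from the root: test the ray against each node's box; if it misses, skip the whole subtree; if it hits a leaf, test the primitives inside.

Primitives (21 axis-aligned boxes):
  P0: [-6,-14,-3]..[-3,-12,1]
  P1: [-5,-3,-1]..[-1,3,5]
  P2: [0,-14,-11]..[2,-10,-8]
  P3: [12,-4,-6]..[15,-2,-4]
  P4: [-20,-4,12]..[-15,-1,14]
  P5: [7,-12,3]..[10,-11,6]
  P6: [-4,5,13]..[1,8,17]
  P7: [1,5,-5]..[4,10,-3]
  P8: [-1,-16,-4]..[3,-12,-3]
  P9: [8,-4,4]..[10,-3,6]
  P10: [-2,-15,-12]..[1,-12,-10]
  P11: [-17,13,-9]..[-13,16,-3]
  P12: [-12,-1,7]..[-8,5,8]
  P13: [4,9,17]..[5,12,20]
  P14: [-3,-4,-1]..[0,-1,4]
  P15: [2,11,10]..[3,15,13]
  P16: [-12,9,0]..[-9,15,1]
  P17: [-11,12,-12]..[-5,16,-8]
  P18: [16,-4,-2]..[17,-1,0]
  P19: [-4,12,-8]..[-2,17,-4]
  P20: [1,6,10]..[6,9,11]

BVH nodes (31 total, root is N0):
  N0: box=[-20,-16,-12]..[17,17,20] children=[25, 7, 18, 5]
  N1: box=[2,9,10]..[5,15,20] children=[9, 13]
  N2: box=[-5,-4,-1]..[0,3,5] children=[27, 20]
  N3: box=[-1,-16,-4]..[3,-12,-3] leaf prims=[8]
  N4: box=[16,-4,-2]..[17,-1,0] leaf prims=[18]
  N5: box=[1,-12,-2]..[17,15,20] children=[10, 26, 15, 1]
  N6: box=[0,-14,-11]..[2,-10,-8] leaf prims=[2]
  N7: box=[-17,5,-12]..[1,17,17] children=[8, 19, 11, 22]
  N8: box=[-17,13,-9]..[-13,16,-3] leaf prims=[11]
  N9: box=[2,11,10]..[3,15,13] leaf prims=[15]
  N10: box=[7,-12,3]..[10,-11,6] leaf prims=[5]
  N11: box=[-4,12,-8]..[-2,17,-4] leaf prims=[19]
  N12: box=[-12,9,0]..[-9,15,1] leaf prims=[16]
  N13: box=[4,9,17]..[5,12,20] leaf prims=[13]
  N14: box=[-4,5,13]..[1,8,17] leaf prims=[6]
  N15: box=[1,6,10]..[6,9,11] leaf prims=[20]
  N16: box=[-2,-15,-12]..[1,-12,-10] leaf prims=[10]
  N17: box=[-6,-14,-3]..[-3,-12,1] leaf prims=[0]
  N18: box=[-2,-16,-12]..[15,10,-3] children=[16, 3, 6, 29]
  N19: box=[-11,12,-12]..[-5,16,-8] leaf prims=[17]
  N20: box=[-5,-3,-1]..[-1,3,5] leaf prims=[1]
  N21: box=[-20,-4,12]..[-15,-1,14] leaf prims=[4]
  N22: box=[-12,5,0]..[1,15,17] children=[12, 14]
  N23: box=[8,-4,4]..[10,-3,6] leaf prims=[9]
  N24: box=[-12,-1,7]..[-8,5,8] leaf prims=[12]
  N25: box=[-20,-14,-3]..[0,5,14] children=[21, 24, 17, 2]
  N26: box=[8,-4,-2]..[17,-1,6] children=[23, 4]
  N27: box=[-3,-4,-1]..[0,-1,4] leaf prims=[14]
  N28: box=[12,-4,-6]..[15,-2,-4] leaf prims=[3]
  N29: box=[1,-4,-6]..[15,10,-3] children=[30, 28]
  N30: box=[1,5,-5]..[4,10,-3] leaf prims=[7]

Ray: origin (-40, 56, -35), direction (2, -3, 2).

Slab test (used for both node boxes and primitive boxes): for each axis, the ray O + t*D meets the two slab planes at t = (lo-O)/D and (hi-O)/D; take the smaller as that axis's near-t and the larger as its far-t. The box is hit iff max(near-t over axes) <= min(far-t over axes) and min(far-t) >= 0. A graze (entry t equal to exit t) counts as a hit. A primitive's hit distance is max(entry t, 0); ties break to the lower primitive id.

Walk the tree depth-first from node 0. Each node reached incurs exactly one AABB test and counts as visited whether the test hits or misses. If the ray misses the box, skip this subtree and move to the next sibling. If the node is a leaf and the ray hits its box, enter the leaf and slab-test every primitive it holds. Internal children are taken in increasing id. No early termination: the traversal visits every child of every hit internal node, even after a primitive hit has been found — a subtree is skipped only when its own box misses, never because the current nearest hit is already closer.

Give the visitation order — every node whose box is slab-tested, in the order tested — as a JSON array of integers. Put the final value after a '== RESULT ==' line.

Traverse from the root:
N0 x:[10,57/2] y:[13,24] z:[23/2,55/2] -> hit [13,24], descend [5, 7, 18, 25]
  N5 x:[41/2,57/2] y:[41/3,68/3] z:[33/2,55/2] -> hit [41/2,68/3], descend [1, 10, 15, 26]
    N1 x:[21,45/2] y:[41/3,47/3] z:[45/2,55/2] -> miss, prune
    N10 x:[47/2,25] y:[67/3,68/3] z:[19,41/2] -> miss, prune
    N15 x:[41/2,23] y:[47/3,50/3] z:[45/2,23] -> miss, prune
    N26 x:[24,57/2] y:[19,20] z:[33/2,41/2] -> miss, prune
  N7 x:[23/2,41/2] y:[13,17] z:[23/2,26] -> hit [13,17], descend [8, 11, 19, 22]
    N8 x:[23/2,27/2] y:[40/3,43/3] z:[13,16] -> hit [40/3,27/2] leaf, test {P11@t=40/3}
    N11 x:[18,19] y:[13,44/3] z:[27/2,31/2] -> miss, prune
    N19 x:[29/2,35/2] y:[40/3,44/3] z:[23/2,27/2] -> miss, prune
    N22 x:[14,41/2] y:[41/3,17] z:[35/2,26] -> miss, prune
  N18 x:[19,55/2] y:[46/3,24] z:[23/2,16] -> miss, prune
  N25 x:[10,20] y:[17,70/3] z:[16,49/2] -> hit [17,20], descend [2, 17, 21, 24]
    N2 x:[35/2,20] y:[53/3,20] z:[17,20] -> hit [53/3,20], descend [20, 27]
      N20 x:[35/2,39/2] y:[53/3,59/3] z:[17,20] -> hit [53/3,39/2] leaf, test {P1@t=53/3}
      N27 x:[37/2,20] y:[19,20] z:[17,39/2] -> hit [19,39/2] leaf, test {P14@t=19}
    N17 x:[17,37/2] y:[68/3,70/3] z:[16,18] -> miss, prune
    N21 x:[10,25/2] y:[19,20] z:[47/2,49/2] -> miss, prune
    N24 x:[14,16] y:[17,19] z:[21,43/2] -> miss, prune

19 AABB tests over nodes [0, 5, 1, 10, 15, 26, 7, 8, 11, 19, 22, 18, 25, 2, 20, 27, 17, 21, 24]; 3 leaves entered; closest P11.

== RESULT ==
[0, 5, 1, 10, 15, 26, 7, 8, 11, 19, 22, 18, 25, 2, 20, 27, 17, 21, 24]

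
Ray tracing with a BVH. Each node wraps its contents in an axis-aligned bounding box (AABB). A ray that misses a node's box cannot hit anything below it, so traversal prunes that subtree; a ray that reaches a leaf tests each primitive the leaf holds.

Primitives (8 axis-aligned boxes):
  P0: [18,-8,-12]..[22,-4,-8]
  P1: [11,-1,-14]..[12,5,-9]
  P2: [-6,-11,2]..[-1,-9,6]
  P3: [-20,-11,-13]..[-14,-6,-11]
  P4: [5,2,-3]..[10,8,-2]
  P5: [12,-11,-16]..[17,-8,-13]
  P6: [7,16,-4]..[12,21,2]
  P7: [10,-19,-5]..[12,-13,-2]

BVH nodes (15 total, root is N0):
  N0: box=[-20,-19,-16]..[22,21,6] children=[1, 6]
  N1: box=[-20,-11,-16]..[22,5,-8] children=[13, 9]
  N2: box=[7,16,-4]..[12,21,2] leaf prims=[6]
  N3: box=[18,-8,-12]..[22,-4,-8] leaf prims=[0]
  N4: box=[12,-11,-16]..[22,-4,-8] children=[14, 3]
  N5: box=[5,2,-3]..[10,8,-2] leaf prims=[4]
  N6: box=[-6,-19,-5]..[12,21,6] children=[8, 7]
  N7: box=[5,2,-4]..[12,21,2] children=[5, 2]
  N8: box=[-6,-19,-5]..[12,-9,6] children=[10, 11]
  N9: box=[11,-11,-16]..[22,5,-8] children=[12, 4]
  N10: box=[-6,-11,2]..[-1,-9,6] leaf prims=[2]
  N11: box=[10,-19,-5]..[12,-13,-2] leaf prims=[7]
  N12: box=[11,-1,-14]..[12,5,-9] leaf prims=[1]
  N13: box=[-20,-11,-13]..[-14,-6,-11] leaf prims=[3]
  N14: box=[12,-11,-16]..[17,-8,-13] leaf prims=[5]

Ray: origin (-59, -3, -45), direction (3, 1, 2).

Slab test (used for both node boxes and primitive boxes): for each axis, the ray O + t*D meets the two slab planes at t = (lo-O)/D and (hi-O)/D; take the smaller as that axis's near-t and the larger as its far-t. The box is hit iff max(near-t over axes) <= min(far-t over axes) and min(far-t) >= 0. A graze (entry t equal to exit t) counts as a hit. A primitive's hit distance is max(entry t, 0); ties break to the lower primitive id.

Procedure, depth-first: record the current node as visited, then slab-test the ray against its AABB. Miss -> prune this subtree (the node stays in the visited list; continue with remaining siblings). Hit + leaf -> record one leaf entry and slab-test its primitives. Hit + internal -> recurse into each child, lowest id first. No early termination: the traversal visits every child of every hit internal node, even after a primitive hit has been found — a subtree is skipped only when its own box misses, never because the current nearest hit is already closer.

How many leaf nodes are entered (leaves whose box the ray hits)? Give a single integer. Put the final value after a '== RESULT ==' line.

Traverse from the root:
N0 x:[13,27] y:[-16,24] z:[29/2,51/2] -> hit [29/2,24], descend [1, 6]
  N1 x:[13,27] y:[-8,8] z:[29/2,37/2] -> miss, prune
  N6 x:[53/3,71/3] y:[-16,24] z:[20,51/2] -> hit [20,71/3], descend [7, 8]
    N7 x:[64/3,71/3] y:[5,24] z:[41/2,47/2] -> hit [64/3,47/2], descend [2, 5]
      N2 x:[22,71/3] y:[19,24] z:[41/2,47/2] -> hit [22,47/2] leaf, test {P6@t=22}
      N5 x:[64/3,23] y:[5,11] z:[21,43/2] -> miss, prune
    N8 x:[53/3,71/3] y:[-16,-6] z:[20,51/2] -> miss, prune

7 AABB tests over nodes [0, 1, 6, 7, 2, 5, 8]; 1 leaf entered; closest P6.

== RESULT ==
1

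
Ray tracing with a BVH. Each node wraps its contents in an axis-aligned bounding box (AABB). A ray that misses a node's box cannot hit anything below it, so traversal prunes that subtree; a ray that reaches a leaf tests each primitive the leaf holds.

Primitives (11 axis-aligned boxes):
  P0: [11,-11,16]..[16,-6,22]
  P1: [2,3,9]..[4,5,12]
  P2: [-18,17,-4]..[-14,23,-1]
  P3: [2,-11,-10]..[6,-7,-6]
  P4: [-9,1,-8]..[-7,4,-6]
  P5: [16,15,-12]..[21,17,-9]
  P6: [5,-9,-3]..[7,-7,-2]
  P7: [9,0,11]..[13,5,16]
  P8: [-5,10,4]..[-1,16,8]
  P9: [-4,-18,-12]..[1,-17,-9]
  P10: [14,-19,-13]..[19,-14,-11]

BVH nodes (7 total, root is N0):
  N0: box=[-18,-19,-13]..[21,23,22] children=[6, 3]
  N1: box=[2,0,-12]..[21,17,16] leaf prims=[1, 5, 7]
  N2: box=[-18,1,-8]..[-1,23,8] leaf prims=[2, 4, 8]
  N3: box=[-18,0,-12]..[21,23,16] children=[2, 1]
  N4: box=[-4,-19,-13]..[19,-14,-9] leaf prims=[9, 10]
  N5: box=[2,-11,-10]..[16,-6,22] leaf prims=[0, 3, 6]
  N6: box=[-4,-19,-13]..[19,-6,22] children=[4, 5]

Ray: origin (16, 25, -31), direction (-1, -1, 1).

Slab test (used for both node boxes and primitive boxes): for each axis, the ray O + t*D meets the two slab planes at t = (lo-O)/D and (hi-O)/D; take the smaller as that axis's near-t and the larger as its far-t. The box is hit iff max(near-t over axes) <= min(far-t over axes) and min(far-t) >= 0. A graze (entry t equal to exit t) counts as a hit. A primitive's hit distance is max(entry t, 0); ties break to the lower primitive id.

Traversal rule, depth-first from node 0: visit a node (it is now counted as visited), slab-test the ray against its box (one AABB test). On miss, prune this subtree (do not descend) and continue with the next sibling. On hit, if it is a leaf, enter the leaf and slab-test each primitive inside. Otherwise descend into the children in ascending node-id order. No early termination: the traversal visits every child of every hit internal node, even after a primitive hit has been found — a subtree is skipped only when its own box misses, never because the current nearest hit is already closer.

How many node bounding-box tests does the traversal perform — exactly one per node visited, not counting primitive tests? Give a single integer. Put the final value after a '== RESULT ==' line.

Walk:
N0 x:[-5,34] y:[2,44] z:[18,53] -> hit [18,34], descend [3, 6]
  N3 x:[-5,34] y:[2,25] z:[19,47] -> hit [19,25], descend [1, 2]
    N1 x:[-5,14] y:[8,25] z:[19,47] -> miss, prune
    N2 x:[17,34] y:[2,24] z:[23,39] -> hit [23,24] leaf, test {P2(miss), P4@t=23, P8(miss)}
  N6 x:[-3,20] y:[31,44] z:[18,53] -> miss, prune

Visited [0, 3, 1, 2, 6]. Tests: 5 box, 1 leaf. Nearest: P4.

== RESULT ==
5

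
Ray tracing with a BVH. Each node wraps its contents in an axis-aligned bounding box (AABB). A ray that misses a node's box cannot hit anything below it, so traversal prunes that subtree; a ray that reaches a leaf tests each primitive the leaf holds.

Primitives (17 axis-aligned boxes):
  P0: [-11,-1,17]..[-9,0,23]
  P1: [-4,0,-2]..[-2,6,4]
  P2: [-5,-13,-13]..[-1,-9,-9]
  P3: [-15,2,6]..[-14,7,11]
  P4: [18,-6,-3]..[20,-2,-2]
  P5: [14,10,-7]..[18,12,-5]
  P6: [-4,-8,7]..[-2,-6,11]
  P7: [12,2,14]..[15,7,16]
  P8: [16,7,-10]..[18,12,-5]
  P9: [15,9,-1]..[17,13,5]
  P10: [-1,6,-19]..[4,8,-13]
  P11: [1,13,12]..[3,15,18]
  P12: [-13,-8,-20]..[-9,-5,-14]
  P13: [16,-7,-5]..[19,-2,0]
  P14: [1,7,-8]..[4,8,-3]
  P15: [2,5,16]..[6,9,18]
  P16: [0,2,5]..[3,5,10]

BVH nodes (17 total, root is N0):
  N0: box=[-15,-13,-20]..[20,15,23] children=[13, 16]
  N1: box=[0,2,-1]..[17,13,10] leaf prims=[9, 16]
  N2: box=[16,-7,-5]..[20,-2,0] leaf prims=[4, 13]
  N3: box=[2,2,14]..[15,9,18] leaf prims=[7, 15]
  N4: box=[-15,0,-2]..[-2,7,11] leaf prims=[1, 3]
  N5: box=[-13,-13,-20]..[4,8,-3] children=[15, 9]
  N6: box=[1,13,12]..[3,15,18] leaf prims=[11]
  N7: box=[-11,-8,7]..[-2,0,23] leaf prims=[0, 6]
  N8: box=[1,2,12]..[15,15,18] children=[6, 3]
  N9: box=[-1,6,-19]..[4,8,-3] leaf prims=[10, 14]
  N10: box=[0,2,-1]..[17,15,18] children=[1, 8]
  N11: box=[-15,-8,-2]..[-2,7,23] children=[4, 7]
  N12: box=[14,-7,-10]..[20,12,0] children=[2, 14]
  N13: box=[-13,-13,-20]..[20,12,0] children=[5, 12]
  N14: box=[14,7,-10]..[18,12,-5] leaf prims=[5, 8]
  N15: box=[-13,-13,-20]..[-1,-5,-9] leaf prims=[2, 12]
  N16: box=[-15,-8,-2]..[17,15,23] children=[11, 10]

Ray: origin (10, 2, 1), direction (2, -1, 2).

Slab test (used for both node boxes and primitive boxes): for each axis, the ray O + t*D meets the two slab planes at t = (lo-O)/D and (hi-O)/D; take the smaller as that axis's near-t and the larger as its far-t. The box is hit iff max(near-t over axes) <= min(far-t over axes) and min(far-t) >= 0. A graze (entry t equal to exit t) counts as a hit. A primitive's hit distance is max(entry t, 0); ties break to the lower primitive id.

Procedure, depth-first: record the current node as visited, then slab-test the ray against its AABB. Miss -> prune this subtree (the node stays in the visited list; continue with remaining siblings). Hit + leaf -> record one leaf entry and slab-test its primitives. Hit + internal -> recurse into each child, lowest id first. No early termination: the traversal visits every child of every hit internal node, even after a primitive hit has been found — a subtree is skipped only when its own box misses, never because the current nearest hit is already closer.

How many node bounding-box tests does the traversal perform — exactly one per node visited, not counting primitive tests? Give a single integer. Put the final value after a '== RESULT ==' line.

Walk:
N0 x:[-25/2,5] y:[-13,15] z:[-21/2,11] -> hit [-21/2,5], descend [13, 16]
  N13 x:[-23/2,5] y:[-10,15] z:[-21/2,-1/2] -> miss, prune
  N16 x:[-25/2,7/2] y:[-13,10] z:[-3/2,11] -> hit [-3/2,7/2], descend [10, 11]
    N10 x:[-5,7/2] y:[-13,0] z:[-1,17/2] -> hit [-1,0], descend [1, 8]
      N1 x:[-5,7/2] y:[-11,0] z:[-1,9/2] -> hit [-1,0] leaf, test {P9(miss), P16(miss)}
      N8 x:[-9/2,5/2] y:[-13,0] z:[11/2,17/2] -> miss, prune
    N11 x:[-25/2,-6] y:[-5,10] z:[-3/2,11] -> miss, prune

7 AABB tests over nodes [0, 13, 16, 10, 1, 8, 11]; 1 leaf entered; closest miss.

== RESULT ==
7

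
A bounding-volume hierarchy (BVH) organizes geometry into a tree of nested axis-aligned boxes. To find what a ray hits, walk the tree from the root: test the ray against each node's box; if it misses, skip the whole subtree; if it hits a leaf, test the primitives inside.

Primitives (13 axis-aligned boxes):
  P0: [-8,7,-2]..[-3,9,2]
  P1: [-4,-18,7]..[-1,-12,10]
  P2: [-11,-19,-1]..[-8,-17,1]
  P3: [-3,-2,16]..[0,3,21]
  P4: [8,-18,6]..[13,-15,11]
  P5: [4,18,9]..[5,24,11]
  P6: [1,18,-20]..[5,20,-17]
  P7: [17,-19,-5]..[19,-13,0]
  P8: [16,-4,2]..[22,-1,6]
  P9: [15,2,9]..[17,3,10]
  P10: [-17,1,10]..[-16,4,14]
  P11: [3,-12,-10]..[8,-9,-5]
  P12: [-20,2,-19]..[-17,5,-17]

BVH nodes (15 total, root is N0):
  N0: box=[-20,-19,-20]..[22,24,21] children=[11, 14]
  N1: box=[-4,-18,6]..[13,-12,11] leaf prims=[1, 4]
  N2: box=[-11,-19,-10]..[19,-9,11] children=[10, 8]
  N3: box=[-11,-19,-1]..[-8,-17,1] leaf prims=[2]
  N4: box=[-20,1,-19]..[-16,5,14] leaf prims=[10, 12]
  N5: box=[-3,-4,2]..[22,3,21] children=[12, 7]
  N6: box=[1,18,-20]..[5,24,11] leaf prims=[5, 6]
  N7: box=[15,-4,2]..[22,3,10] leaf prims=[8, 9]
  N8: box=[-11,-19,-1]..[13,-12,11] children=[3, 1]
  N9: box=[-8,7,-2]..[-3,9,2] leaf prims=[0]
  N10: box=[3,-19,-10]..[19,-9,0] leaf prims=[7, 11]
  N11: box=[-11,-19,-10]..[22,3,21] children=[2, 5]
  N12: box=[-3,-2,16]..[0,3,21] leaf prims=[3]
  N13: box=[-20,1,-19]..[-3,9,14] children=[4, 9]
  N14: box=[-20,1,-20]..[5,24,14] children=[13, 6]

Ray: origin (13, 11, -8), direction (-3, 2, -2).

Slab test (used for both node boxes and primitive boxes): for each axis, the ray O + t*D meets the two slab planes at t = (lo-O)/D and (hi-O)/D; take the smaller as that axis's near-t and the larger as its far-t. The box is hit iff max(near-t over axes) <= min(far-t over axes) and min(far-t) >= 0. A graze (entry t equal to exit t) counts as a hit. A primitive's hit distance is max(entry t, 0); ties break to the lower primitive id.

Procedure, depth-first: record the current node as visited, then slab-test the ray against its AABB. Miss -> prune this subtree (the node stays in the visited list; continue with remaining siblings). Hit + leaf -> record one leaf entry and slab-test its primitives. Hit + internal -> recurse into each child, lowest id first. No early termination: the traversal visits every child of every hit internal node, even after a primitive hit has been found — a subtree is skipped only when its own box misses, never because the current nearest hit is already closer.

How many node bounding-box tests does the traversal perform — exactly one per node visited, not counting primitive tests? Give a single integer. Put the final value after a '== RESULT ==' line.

Walk:
N0 x:[-3,11] y:[-15,13/2] z:[-29/2,6] -> hit [-3,6], descend [11, 14]
  N11 x:[-3,8] y:[-15,-4] z:[-29/2,1] -> miss, prune
  N14 x:[8/3,11] y:[-5,13/2] z:[-11,6] -> hit [8/3,6], descend [6, 13]
    N6 x:[8/3,4] y:[7/2,13/2] z:[-19/2,6] -> hit [7/2,4] leaf, test {P5(miss), P6(miss)}
    N13 x:[16/3,11] y:[-5,-1] z:[-11,11/2] -> miss, prune

Visited [0, 11, 14, 6, 13]. Tests: 5 box, 1 leaf. Nearest: miss.

== RESULT ==
5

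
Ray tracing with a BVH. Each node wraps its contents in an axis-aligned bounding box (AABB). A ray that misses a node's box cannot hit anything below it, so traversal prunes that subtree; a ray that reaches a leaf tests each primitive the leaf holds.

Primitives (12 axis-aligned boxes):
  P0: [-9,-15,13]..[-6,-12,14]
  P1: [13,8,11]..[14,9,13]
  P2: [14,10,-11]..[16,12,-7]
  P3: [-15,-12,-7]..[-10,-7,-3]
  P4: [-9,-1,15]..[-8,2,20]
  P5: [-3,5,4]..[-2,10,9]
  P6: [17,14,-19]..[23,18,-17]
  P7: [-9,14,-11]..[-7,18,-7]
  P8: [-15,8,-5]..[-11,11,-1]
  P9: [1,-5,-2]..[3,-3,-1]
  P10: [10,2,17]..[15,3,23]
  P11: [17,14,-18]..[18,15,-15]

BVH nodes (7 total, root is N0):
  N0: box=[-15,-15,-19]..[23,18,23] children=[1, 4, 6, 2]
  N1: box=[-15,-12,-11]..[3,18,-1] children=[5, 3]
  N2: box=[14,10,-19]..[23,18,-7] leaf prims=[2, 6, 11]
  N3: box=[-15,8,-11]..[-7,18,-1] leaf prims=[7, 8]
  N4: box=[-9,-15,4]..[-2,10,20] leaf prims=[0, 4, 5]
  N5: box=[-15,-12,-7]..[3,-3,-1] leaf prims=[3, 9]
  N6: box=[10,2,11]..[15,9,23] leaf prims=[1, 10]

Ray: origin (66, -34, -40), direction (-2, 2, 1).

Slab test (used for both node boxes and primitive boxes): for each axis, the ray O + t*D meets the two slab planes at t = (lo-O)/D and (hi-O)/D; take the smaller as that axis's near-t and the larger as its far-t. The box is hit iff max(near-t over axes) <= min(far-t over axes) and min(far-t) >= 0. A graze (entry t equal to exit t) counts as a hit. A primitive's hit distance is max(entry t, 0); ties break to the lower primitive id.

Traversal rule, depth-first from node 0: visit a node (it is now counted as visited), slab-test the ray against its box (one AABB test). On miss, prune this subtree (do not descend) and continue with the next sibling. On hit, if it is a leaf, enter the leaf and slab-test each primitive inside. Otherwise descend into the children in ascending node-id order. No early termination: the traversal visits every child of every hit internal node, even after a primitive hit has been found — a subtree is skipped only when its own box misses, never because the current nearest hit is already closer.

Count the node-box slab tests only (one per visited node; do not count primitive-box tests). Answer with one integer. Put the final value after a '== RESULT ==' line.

Trace the traversal:
N0 x:[43/2,81/2] y:[19/2,26] z:[21,63] -> hit [43/2,26], descend [1, 2, 4, 6]
  N1 x:[63/2,81/2] y:[11,26] z:[29,39] -> miss, prune
  N2 x:[43/2,26] y:[22,26] z:[21,33] -> hit [22,26] leaf, test {P2(miss), P6(miss), P11@t=24}
  N4 x:[34,75/2] y:[19/2,22] z:[44,60] -> miss, prune
  N6 x:[51/2,28] y:[18,43/2] z:[51,63] -> miss, prune

Summary -> nodes [0, 1, 2, 4, 6]; box-tests=5; leaf-entries=1; first=P11

== RESULT ==
5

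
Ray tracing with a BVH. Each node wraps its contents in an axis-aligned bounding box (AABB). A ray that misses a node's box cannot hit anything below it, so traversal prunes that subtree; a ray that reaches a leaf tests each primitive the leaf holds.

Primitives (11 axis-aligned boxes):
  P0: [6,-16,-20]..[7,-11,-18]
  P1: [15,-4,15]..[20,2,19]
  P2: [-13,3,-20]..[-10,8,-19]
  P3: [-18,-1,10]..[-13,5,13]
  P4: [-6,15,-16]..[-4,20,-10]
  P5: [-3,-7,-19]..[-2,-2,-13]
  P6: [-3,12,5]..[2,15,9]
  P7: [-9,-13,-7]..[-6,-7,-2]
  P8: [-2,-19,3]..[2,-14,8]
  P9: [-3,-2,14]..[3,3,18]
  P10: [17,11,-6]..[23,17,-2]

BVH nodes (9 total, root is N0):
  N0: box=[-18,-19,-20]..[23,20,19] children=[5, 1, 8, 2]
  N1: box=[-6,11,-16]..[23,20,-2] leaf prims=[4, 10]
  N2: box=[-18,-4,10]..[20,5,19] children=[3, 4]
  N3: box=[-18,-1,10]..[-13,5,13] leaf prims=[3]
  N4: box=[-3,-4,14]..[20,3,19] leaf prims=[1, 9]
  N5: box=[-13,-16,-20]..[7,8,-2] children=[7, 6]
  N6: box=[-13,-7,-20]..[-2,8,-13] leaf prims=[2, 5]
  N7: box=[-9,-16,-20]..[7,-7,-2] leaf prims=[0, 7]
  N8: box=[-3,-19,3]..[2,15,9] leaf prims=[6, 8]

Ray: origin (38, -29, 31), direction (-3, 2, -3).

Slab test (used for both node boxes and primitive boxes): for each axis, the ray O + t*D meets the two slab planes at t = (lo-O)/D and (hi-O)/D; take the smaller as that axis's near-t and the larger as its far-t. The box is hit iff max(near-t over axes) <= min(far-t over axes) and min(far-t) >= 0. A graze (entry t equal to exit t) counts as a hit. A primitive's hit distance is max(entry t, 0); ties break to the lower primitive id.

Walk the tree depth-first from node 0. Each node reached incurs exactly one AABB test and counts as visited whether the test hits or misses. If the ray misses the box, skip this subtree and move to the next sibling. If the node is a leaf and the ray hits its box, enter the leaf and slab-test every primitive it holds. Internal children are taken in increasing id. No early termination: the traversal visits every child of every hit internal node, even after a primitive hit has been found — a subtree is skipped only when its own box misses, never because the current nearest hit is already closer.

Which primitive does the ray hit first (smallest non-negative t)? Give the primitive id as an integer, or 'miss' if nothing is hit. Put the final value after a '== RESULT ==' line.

Traverse from the root:
N0 x:[5,56/3] y:[5,49/2] z:[4,17] -> hit [5,17], descend [1, 2, 5, 8]
  N1 x:[5,44/3] y:[20,49/2] z:[11,47/3] -> miss, prune
  N2 x:[6,56/3] y:[25/2,17] z:[4,7] -> miss, prune
  N5 x:[31/3,17] y:[13/2,37/2] z:[11,17] -> hit [11,17], descend [6, 7]
    N6 x:[40/3,17] y:[11,37/2] z:[44/3,17] -> hit [44/3,17] leaf, test {P2@t=50/3, P5(miss)}
    N7 x:[31/3,47/3] y:[13/2,11] z:[11,17] -> hit [11,11] leaf, test {P0(miss), P7(miss)}
  N8 x:[12,41/3] y:[5,22] z:[22/3,28/3] -> miss, prune

Summary -> nodes [0, 1, 2, 5, 6, 7, 8]; box-tests=7; leaf-entries=2; first=P2

== RESULT ==
2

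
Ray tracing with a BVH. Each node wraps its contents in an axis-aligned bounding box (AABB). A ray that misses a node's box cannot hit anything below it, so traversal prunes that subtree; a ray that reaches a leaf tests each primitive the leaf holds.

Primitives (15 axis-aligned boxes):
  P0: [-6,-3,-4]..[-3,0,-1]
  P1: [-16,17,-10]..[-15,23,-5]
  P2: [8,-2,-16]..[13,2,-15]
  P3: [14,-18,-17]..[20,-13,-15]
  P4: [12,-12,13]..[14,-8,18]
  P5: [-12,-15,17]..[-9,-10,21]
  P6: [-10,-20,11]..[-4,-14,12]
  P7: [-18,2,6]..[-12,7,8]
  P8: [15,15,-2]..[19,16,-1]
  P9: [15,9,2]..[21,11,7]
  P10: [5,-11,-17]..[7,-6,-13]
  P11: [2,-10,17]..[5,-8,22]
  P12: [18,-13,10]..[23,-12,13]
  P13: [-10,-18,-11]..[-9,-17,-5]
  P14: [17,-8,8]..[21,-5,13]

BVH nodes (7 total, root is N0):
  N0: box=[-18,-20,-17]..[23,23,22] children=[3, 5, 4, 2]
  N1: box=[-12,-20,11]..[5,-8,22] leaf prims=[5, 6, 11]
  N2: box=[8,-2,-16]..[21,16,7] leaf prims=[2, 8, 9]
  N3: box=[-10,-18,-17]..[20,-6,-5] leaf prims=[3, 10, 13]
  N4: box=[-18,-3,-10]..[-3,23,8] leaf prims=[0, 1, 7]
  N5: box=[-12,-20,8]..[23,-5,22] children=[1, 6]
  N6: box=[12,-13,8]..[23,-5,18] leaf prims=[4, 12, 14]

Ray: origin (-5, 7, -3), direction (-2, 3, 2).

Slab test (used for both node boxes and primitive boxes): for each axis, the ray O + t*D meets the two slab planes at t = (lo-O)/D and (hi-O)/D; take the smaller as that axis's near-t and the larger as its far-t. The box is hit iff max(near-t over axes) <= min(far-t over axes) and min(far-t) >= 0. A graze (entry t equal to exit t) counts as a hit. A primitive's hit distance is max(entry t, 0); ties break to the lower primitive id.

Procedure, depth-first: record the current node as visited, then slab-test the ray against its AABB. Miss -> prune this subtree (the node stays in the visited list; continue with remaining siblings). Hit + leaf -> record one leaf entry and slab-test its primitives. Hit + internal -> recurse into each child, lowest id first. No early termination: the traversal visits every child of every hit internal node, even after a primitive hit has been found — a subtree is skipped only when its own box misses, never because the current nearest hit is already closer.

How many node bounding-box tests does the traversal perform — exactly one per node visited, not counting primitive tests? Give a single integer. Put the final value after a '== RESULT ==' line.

Walk:
N0 x:[-14,13/2] y:[-9,16/3] z:[-7,25/2] -> hit [-7,16/3], descend [2, 3, 4, 5]
  N2 x:[-13,-13/2] y:[-3,3] z:[-13/2,5] -> miss, prune
  N3 x:[-25/2,5/2] y:[-25/3,-13/3] z:[-7,-1] -> miss, prune
  N4 x:[-1,13/2] y:[-10/3,16/3] z:[-7/2,11/2] -> hit [-1,16/3] leaf, test {P0(miss), P1(miss), P7(miss)}
  N5 x:[-14,7/2] y:[-9,-4] z:[11/2,25/2] -> miss, prune

Visited [0, 2, 3, 4, 5]. Tests: 5 box, 1 leaf. Nearest: miss.

== RESULT ==
5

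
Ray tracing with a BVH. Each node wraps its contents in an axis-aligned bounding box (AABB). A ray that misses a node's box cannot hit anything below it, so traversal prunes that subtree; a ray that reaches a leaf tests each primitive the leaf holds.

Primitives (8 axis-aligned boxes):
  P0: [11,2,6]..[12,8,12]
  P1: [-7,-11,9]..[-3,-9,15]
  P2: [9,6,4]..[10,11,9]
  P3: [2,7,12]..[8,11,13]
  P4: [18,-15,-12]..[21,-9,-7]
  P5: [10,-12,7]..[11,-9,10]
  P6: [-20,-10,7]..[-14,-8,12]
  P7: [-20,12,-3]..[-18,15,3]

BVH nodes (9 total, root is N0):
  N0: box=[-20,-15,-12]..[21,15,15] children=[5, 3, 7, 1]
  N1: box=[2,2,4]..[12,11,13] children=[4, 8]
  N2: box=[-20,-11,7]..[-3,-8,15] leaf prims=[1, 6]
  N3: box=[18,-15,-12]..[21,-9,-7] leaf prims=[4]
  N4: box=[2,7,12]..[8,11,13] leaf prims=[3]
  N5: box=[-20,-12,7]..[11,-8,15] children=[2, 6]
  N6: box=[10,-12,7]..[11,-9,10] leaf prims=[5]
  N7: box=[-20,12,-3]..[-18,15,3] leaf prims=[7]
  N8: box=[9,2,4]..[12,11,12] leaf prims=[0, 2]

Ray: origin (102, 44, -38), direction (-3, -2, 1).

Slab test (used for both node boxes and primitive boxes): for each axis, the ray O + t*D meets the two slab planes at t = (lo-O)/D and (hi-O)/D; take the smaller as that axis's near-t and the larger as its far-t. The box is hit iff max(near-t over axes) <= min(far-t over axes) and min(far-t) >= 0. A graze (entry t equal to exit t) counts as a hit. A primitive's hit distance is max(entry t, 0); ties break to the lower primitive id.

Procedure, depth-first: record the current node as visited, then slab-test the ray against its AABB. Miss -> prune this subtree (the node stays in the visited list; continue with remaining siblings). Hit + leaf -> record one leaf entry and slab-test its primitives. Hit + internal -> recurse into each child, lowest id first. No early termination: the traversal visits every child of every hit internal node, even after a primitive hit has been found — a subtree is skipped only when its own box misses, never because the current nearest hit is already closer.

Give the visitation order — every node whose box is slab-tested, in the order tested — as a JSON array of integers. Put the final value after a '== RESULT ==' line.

Walk:
N0 x:[27,122/3] y:[29/2,59/2] z:[26,53] -> hit [27,59/2], descend [1, 3, 5, 7]
  N1 x:[30,100/3] y:[33/2,21] z:[42,51] -> miss, prune
  N3 x:[27,28] y:[53/2,59/2] z:[26,31] -> hit [27,28] leaf, test {P4@t=27}
  N5 x:[91/3,122/3] y:[26,28] z:[45,53] -> miss, prune
  N7 x:[40,122/3] y:[29/2,16] z:[35,41] -> miss, prune

order=[0, 1, 3, 5, 7]  |boxes|=5  |leaves|=1  hit=P4

== RESULT ==
[0, 1, 3, 5, 7]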